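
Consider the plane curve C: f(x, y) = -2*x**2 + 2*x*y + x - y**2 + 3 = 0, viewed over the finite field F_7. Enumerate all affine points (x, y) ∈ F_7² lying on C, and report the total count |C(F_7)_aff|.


Affine F_7-points: {(2, 1), (2, 3), (3, 1), (3, 5), (5, 0), (5, 3), (6, 0), (6, 5)}; count = 8.

For each of the 49 pairs (x, y) ∈ F_7², evaluate f(x, y) mod 7. Record the zeros.
  x = 0: [0↦3, 1↦2, 2↦6, 3↦1, 4↦1, 5↦6, 6↦2]  zeros at y ∈ ∅
  x = 1: [0↦2, 1↦3, 2↦2, 3↦6, 4↦1, 5↦1, 6↦6]  zeros at y ∈ ∅
  x = 2: [0↦4, 1↦0, 2↦1, 3↦0, 4↦4, 5↦6, 6↦6]  zeros at y ∈ {1, 3}
  x = 3: [0↦2, 1↦0, 2↦3, 3↦4, 4↦3, 5↦0, 6↦2]  zeros at y ∈ {1, 5}
  x = 4: [0↦3, 1↦3, 2↦1, 3↦4, 4↦5, 5↦4, 6↦1]  zeros at y ∈ ∅
  x = 5: [0↦0, 1↦2, 2↦2, 3↦0, 4↦3, 5↦4, 6↦3]  zeros at y ∈ {0, 3}
  x = 6: [0↦0, 1↦4, 2↦6, 3↦6, 4↦4, 5↦0, 6↦1]  zeros at y ∈ {0, 5}
Collecting zeros: affine points = {(2, 1), (2, 3), (3, 1), (3, 5), (5, 0), (5, 3), (6, 0), (6, 5)}.
Total count |C(F_7)_aff| = 8.


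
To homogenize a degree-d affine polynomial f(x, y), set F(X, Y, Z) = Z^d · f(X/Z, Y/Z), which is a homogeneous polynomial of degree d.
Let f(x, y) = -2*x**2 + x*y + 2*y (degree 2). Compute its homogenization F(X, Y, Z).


F(X, Y, Z) = -2*X**2 + X*Y + 2*Y*Z

deg(f) = 2.
Substitute x = X/Z, y = Y/Z into f, then multiply by Z^2.
  monomial -2·x^2·y^0 ↦ -2·X^2·Y^0·Z^0.
  monomial 1·x^1·y^1 ↦ 1·X^1·Y^1·Z^0.
  monomial 2·x^0·y^1 ↦ 2·X^0·Y^1·Z^1.
Collecting: F(X, Y, Z) = -2*X**2 + X*Y + 2*Y*Z.


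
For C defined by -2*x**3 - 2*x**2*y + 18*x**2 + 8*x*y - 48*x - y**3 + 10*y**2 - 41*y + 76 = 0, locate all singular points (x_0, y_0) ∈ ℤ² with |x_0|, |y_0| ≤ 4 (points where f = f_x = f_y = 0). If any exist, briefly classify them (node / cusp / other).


Singular points: {(2, 3)}; classification: cusp.

Compute partial derivatives:
  f_x = -6*x**2 - 4*x*y + 36*x + 8*y - 48.
  f_y = -2*x**2 + 8*x - 3*y**2 + 20*y - 41.
Scan x_0 ∈ {−4, ..., 4}. For each x_0, f_y(x_0, y) is a polynomial in y; find its integer roots y ∈ {−4, ..., 4}, then test f_x and f at those candidates.
  x = -4: f_y(-4, y) = -3*y**2 + 20*y - 105; no integer root y with |y| ≤ 4.
  x = -3: f_y(-3, y) = -3*y**2 + 20*y - 83; no integer root y with |y| ≤ 4.
  x = -2: f_y(-2, y) = -3*y**2 + 20*y - 65; no integer root y with |y| ≤ 4.
  x = -1: f_y(-1, y) = -3*y**2 + 20*y - 51; no integer root y with |y| ≤ 4.
  x = 0: f_y(0, y) = -3*y**2 + 20*y - 41; no integer root y with |y| ≤ 4.
  x = 1: f_y(1, y) = -3*y**2 + 20*y - 35; no integer root y with |y| ≤ 4.
  x = 2: f_y(2, y) = -3*y**2 + 20*y - 33; vanishes at y ∈ {3}. (2, 3): f_x = 0, f = 0 — SINGULAR.
  x = 3: f_y(3, y) = -3*y**2 + 20*y - 35; no integer root y with |y| ≤ 4.
  x = 4: f_y(4, y) = -3*y**2 + 20*y - 41; no integer root y with |y| ≤ 4.
Only singular point on the grid: (2, 3).
Classify: substitute x = 2 + u, y = 3 + v and expand: f = -2*u**3 - 2*u**2*v - v**3 + v**2.
No constant or linear terms (consistent with a singular point). Quadratic part: v**2. Cubic part: -2*u**3 - 2*u**2*v - v**3.
The quadratic part v**2 is a perfect square, so there is a single (double) tangent line v = 0, i.e. y = 3. Restricting the cubic part to that line (v = 0) leaves -2*u**3 ≠ 0, so f is not divisible by v and the branch is v² ≈ 2*u**3 to lowest order — this is a cusp.
Classification: cusp.


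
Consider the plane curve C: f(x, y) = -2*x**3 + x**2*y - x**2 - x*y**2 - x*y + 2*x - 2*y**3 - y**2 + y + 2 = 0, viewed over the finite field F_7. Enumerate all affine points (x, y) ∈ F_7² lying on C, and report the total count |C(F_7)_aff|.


Affine F_7-points: {(0, 1), (1, 2), (1, 5), (1, 6), (2, 0), (5, 3), (6, 6)}; count = 7.

For each of the 49 pairs (x, y) ∈ F_7², evaluate f(x, y) mod 7. Record the zeros.
  x = 0: [0↦2, 1↦0, 2↦5, 3↦5, 4↦2, 5↦5, 6↦2]  zeros at y ∈ {1}
  x = 1: [0↦1, 1↦5, 2↦0, 3↦2, 4↦6, 5↦0, 6↦0]  zeros at y ∈ {2, 5, 6}
  x = 2: [0↦0, 1↦5, 2↦6, 3↦5, 4↦4, 5↦5, 6↦3]  zeros at y ∈ {0}
  x = 3: [0↦1, 1↦2, 2↦4, 3↦2, 4↦5, 5↦1, 6↦6]  zeros at y ∈ ∅
  x = 4: [0↦6, 1↦5, 2↦3, 3↦2, 4↦4, 5↦4, 6↦4]  zeros at y ∈ ∅
  x = 5: [0↦3, 1↦2, 2↦5, 3↦0, 4↦3, 5↦2, 6↦6]  zeros at y ∈ {3}
  x = 6: [0↦1, 1↦2, 2↦5, 3↦5, 4↦4, 5↦4, 6↦0]  zeros at y ∈ {6}
Collecting zeros: affine points = {(0, 1), (1, 2), (1, 5), (1, 6), (2, 0), (5, 3), (6, 6)}.
Total count |C(F_7)_aff| = 7.


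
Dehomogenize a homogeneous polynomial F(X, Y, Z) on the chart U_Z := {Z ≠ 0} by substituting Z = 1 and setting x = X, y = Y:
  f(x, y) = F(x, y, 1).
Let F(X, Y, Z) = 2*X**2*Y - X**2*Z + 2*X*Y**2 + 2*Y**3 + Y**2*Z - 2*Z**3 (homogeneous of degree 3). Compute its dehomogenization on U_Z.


f(x, y) = 2*x**2*y - x**2 + 2*x*y**2 + 2*y**3 + y**2 - 2

On U_Z we set Z = 1. Each monomial c·X^i·Y^j·Z^k in F becomes c·x^i·y^j·1^k = c·x^i·y^j.
Substituting Z = 1: F(X, Y, 1) = 2*x**2*y - x**2 + 2*x*y**2 + 2*y**3 + y**2 - 2.
Note: deg(f) ≤ deg(F) = 3; strict inequality happens when F is divisible by Z (lost terms).


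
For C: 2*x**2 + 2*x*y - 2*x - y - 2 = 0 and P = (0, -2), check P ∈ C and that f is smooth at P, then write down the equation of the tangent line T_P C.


Tangent line at P: -6*x - y - 2 = 0.

Step 1: f(0, -2) = 0, so P lies on C.
Step 2: partial derivatives
  f_x(x, y) = 4*x + 2*y - 2, f_y(x, y) = 2*x - 1.
  f_x(P) = -6, f_y(P) = -1 (gradient nonzero, so P is smooth).
Step 3: tangent line at P: -6·(x − 0) + -1·(y − -2) = 0.
Expanding: -6*x - y - 2 = 0.


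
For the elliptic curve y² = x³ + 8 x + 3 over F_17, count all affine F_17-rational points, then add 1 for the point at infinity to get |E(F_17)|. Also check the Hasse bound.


Affine points = {(5, 7), (5, 10), (8, 1), (8, 16), (12, 5), (12, 12), (13, 3), (13, 14), (15, 8), (15, 9)}; affine count = 10; |E(F_17)| = 11.

Discriminant check: Δ ∝ 4a³ + 27b² = 4·8³ + 27·3² = 4·512 + 27·9 ≡ 13 (mod 17). Nonzero ⇒ E is nonsingular.
For each x ∈ F_17, compute rhs = x³ + 8·x + 3 mod 17, then count y ∈ F_17 with y² ≡ rhs.
  x = 0: rhs = 3, matching y values: none (0 points).
  x = 1: rhs = 12, matching y values: none (0 points).
  x = 2: rhs = 10, matching y values: none (0 points).
  x = 3: rhs = 3, matching y values: none (0 points).
  x = 4: rhs = 14, matching y values: none (0 points).
  x = 5: rhs = 15, matching y values: 7, 10 (2 points).
  x = 6: rhs = 12, matching y values: none (0 points).
  x = 7: rhs = 11, matching y values: none (0 points).
  x = 8: rhs = 1, matching y values: 1, 16 (2 points).
  x = 9: rhs = 5, matching y values: none (0 points).
  x = 10: rhs = 12, matching y values: none (0 points).
  x = 11: rhs = 11, matching y values: none (0 points).
  x = 12: rhs = 8, matching y values: 5, 12 (2 points).
  x = 13: rhs = 9, matching y values: 3, 14 (2 points).
  x = 14: rhs = 3, matching y values: none (0 points).
  x = 15: rhs = 13, matching y values: 8, 9 (2 points).
  x = 16: rhs = 11, matching y values: none (0 points).
Total affine count: 10.
Full point count |E(F_17)| = 10 + 1 = 11.
Hasse bound: |11 − (17+1)| = |-7| = 7 ≤ 2√17 ≈ 8.2462 ✓.


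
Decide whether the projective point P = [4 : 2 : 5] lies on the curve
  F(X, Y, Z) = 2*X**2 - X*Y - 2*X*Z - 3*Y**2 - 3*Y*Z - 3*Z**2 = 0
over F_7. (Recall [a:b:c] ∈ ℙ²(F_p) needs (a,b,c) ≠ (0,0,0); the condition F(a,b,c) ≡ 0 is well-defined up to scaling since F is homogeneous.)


F(4,2,5) ≡ 0 (mod 7); P is on the curve.

Evaluate F(4, 2, 5) term-by-term (mod 7).
  2*X**2 ↦ 2·16·1·1 = 32
  -X*Y ↦ -1·4·2·1 = -8
  -2*X*Z ↦ -2·4·1·5 = -40
  -3*Y**2 ↦ -3·1·4·1 = -12
  -3*Y*Z ↦ -3·1·2·5 = -30
  -3*Z**2 ↦ -3·1·1·25 = -75
Sum: F(4, 2, 5) = (32) + (-8) + (-40) + (-12) + (-30) + (-75) = -133.
Reducing mod 7: -133 ≡ 0 (mod 7).
Since F(a, b, c) ≡ 0 (mod 7), P lies on the curve.


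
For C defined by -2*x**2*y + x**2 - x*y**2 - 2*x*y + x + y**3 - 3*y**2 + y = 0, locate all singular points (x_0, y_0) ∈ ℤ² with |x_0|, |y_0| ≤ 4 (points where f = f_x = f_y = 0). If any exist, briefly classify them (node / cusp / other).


Singular points: {(-1, 1)}; classification: node.

Compute partial derivatives:
  f_x = -4*x*y + 2*x - y**2 - 2*y + 1.
  f_y = -2*x**2 - 2*x*y - 2*x + 3*y**2 - 6*y + 1.
Scan x_0 ∈ {−4, ..., 4}. For each x_0, f_y(x_0, y) is a polynomial in y; find its integer roots y ∈ {−4, ..., 4}, then test f_x and f at those candidates.
  x = -4: f_y(-4, y) = 3*y**2 + 2*y - 23; no integer root y with |y| ≤ 4.
  x = -3: f_y(-3, y) = 3*y**2 - 11; no integer root y with |y| ≤ 4.
  x = -2: f_y(-2, y) = 3*y**2 - 2*y - 3; no integer root y with |y| ≤ 4.
  x = -1: f_y(-1, y) = 3*y**2 - 4*y + 1; vanishes at y ∈ {1}. (-1, 1): f_x = 0, f = 0 — SINGULAR.
  x = 0: f_y(0, y) = 3*y**2 - 6*y + 1; no integer root y with |y| ≤ 4.
  x = 1: f_y(1, y) = 3*y**2 - 8*y - 3; vanishes at y ∈ {3}. (1, 3): f_x = -24 ≠ 0.
  x = 2: f_y(2, y) = 3*y**2 - 10*y - 11; no integer root y with |y| ≤ 4.
  x = 3: f_y(3, y) = 3*y**2 - 12*y - 23; no integer root y with |y| ≤ 4.
  x = 4: f_y(4, y) = 3*y**2 - 14*y - 39; no integer root y with |y| ≤ 4.
Only singular point on the grid: (-1, 1).
Classify: substitute x = -1 + u, y = 1 + v and expand: f = -2*u**2*v - u**2 - u*v**2 + v**3 + v**2.
No constant or linear terms (consistent with a singular point). Quadratic part: -u**2 + v**2. Cubic part: -2*u**2*v - u*v**2 + v**3.
The quadratic part v**2 - u**2 = (v − u)(v + u) splits into two distinct linear factors, so there are two distinct tangent lines y − 1 = ±(x − -1) — this is a node (ordinary double point).
Classification: node.


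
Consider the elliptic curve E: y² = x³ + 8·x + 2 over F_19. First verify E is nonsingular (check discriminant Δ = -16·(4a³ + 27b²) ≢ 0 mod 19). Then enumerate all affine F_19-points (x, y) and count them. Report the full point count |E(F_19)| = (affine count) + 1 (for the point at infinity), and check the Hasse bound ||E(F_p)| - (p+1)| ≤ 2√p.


Affine points = {(1, 7), (1, 12), (2, 8), (2, 11), (6, 0), (9, 9), (9, 10), (13, 2), (13, 17), (15, 1), (15, 18), (17, 4), (17, 15)}; affine count = 13; |E(F_19)| = 14.

Discriminant check: Δ ∝ 4a³ + 27b² = 4·8³ + 27·2² = 4·512 + 27·4 ≡ 9 (mod 19). Nonzero ⇒ E is nonsingular.
For each x ∈ F_19, compute rhs = x³ + 8·x + 2 mod 19, then count y ∈ F_19 with y² ≡ rhs.
  x = 0: rhs = 2, matching y values: none (0 points).
  x = 1: rhs = 11, matching y values: 7, 12 (2 points).
  x = 2: rhs = 7, matching y values: 8, 11 (2 points).
  x = 3: rhs = 15, matching y values: none (0 points).
  x = 4: rhs = 3, matching y values: none (0 points).
  x = 5: rhs = 15, matching y values: none (0 points).
  x = 6: rhs = 0, matching y values: 0 (1 points).
  x = 7: rhs = 2, matching y values: none (0 points).
  x = 8: rhs = 8, matching y values: none (0 points).
  x = 9: rhs = 5, matching y values: 9, 10 (2 points).
  x = 10: rhs = 18, matching y values: none (0 points).
  x = 11: rhs = 15, matching y values: none (0 points).
  x = 12: rhs = 2, matching y values: none (0 points).
  x = 13: rhs = 4, matching y values: 2, 17 (2 points).
  x = 14: rhs = 8, matching y values: none (0 points).
  x = 15: rhs = 1, matching y values: 1, 18 (2 points).
  x = 16: rhs = 8, matching y values: none (0 points).
  x = 17: rhs = 16, matching y values: 4, 15 (2 points).
  x = 18: rhs = 12, matching y values: none (0 points).
Total affine count: 13.
Full point count |E(F_19)| = 13 + 1 = 14.
Hasse bound: |14 − (19+1)| = |-6| = 6 ≤ 2√19 ≈ 8.7178 ✓.


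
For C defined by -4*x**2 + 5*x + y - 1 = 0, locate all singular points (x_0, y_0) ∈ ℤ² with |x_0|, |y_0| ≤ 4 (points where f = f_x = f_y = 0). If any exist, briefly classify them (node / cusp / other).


No singular points in the scanned grid; C is smooth there.

Compute partial derivatives:
  f_x = 5 - 8*x.
  f_y = 1.
f_y = 1 is a nonzero constant, so f_y never vanishes: no point (x, y) can satisfy f = f_x = f_y = 0. In particular no (x, y) ∈ {−4, ..., 4}² is singular; the curve is smooth.


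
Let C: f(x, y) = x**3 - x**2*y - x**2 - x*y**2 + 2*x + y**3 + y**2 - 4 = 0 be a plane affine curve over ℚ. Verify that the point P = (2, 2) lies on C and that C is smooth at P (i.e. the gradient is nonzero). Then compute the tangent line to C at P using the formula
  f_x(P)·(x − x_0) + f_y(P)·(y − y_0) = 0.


Tangent line at P: -2*x + 4*y - 4 = 0.

Step 1: f(2, 2) = 0, so P lies on C.
Step 2: partial derivatives
  f_x(x, y) = 3*x**2 - 2*x*y - 2*x - y**2 + 2, f_y(x, y) = -x**2 - 2*x*y + 3*y**2 + 2*y.
  f_x(P) = -2, f_y(P) = 4 (gradient nonzero, so P is smooth).
Step 3: tangent line at P: -2·(x − 2) + 4·(y − 2) = 0.
Expanding: -2*x + 4*y - 4 = 0.


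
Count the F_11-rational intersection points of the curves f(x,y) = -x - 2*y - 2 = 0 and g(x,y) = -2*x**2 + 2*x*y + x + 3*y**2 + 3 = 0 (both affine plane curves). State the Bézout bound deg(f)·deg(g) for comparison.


Common zeros: {(3, 3), (4, 8)}; count = 2; Bézout bound = 2.

deg(f) = 1, deg(g) = 2, so Bézout bound = 2.
Scan x ∈ F_11. For each x, list the y ∈ F_11 with f(x, y) ≡ 0 and those with g(x, y) ≡ 0 (mod 11); the common zeros in that column are the intersection.
  x = 0: f ≡ 0 at y ∈ {10}; g ≡ 0 at y ∈ ∅; common: ∅.
  x = 1: f ≡ 0 at y ∈ {4}; g ≡ 0 at y ∈ ∅; common: ∅.
  x = 2: f ≡ 0 at y ∈ {9}; g ≡ 0 at y ∈ ∅; common: ∅.
  x = 3: f ≡ 0 at y ∈ {3}; g ≡ 0 at y ∈ {3, 6}; common: {3}.
  x = 4: f ≡ 0 at y ∈ {8}; g ≡ 0 at y ∈ {4, 8}; common: {8}.
  x = 5: f ≡ 0 at y ∈ {2}; g ≡ 0 at y ∈ ∅; common: ∅.
  x = 6: f ≡ 0 at y ∈ {7}; g ≡ 0 at y ∈ {3, 4}; common: ∅.
  x = 7: f ≡ 0 at y ∈ {1}; g ≡ 0 at y ∈ {0, 10}; common: ∅.
  x = 8: f ≡ 0 at y ∈ {6}; g ≡ 0 at y ∈ ∅; common: ∅.
  x = 9: f ≡ 0 at y ∈ {0}; g ≡ 0 at y ∈ {6, 10}; common: ∅.
  x = 10: f ≡ 0 at y ∈ {5}; g ≡ 0 at y ∈ {0, 8}; common: ∅.
Collecting: common zeros = {(3, 3), (4, 8)}, so the count is 2.
Comparison with the Bézout bound: 2 ≤ 2 = deg(f)·deg(g), as expected for curves with no common component (the bound is attained).


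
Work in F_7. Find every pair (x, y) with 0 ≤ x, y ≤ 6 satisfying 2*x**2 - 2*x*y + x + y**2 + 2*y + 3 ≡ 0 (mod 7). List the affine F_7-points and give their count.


Affine F_7-points: {(1, 1), (1, 6), (2, 4), (2, 5), (3, 1), (3, 3), (5, 4), (6, 5)}; count = 8.

For each of the 49 pairs (x, y) ∈ F_7², evaluate f(x, y) mod 7. Record the zeros.
  x = 0: [0↦3, 1↦6, 2↦4, 3↦4, 4↦6, 5↦3, 6↦2]  zeros at y ∈ ∅
  x = 1: [0↦6, 1↦0, 2↦3, 3↦1, 4↦1, 5↦3, 6↦0]  zeros at y ∈ {1, 6}
  x = 2: [0↦6, 1↦5, 2↦6, 3↦2, 4↦0, 5↦0, 6↦2]  zeros at y ∈ {4, 5}
  x = 3: [0↦3, 1↦0, 2↦6, 3↦0, 4↦3, 5↦1, 6↦1]  zeros at y ∈ {1, 3}
  x = 4: [0↦4, 1↦6, 2↦3, 3↦2, 4↦3, 5↦6, 6↦4]  zeros at y ∈ ∅
  x = 5: [0↦2, 1↦2, 2↦4, 3↦1, 4↦0, 5↦1, 6↦4]  zeros at y ∈ {4}
  x = 6: [0↦4, 1↦2, 2↦2, 3↦4, 4↦1, 5↦0, 6↦1]  zeros at y ∈ {5}
Collecting zeros: affine points = {(1, 1), (1, 6), (2, 4), (2, 5), (3, 1), (3, 3), (5, 4), (6, 5)}.
Total count |C(F_7)_aff| = 8.


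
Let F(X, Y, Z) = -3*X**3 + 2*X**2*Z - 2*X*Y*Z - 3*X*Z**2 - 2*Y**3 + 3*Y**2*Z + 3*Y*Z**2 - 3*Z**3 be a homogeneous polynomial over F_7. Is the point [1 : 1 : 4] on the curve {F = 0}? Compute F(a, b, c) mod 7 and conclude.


F(1,1,4) ≡ 4 (mod 7); P is NOT on the curve.

Evaluate F(1, 1, 4) term-by-term (mod 7).
  -3*X**3 ↦ -3·1·1·1 = -3
  2*X**2*Z ↦ 2·1·1·4 = 8
  -2*X*Y*Z ↦ -2·1·1·4 = -8
  -3*X*Z**2 ↦ -3·1·1·16 = -48
  -2*Y**3 ↦ -2·1·1·1 = -2
  3*Y**2*Z ↦ 3·1·1·4 = 12
  3*Y*Z**2 ↦ 3·1·1·16 = 48
  -3*Z**3 ↦ -3·1·1·64 = -192
Sum: F(1, 1, 4) = (-3) + (8) + (-8) + (-48) + (-2) + (12) + (48) + (-192) = -185.
Reducing mod 7: -185 ≡ 4 (mod 7).
Since F(a, b, c) ≡ 4 ≠ 0 (mod 7), P does NOT lie on the curve.


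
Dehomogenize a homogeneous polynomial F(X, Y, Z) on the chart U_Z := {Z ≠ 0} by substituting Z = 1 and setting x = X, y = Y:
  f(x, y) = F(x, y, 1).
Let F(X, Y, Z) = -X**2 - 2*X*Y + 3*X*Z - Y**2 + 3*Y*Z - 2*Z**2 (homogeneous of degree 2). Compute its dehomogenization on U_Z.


f(x, y) = -x**2 - 2*x*y + 3*x - y**2 + 3*y - 2

On U_Z we set Z = 1. Each monomial c·X^i·Y^j·Z^k in F becomes c·x^i·y^j·1^k = c·x^i·y^j.
Substituting Z = 1: F(X, Y, 1) = -x**2 - 2*x*y + 3*x - y**2 + 3*y - 2.
Note: deg(f) ≤ deg(F) = 2; strict inequality happens when F is divisible by Z (lost terms).


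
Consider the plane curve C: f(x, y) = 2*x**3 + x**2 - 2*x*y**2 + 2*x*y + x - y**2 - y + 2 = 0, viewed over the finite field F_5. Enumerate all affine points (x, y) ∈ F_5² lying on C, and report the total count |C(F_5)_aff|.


Affine F_5-points: {(0, 1), (0, 3), (2, 2), (3, 2), (3, 3), (4, 0), (4, 3)}; count = 7.

For each of the 25 pairs (x, y) ∈ F_5², evaluate f(x, y) mod 5. Record the zeros.
  x = 0: [0↦2, 1↦0, 2↦1, 3↦0, 4↦2]  zeros at y ∈ {1, 3}
  x = 1: [0↦1, 1↦4, 2↦1, 3↦2, 4↦2]  zeros at y ∈ ∅
  x = 2: [0↦4, 1↦2, 2↦0, 3↦3, 4↦1]  zeros at y ∈ {2}
  x = 3: [0↦3, 1↦1, 2↦0, 3↦0, 4↦1]  zeros at y ∈ {2, 3}
  x = 4: [0↦0, 1↦3, 2↦3, 3↦0, 4↦4]  zeros at y ∈ {0, 3}
Collecting zeros: affine points = {(0, 1), (0, 3), (2, 2), (3, 2), (3, 3), (4, 0), (4, 3)}.
Total count |C(F_5)_aff| = 7.


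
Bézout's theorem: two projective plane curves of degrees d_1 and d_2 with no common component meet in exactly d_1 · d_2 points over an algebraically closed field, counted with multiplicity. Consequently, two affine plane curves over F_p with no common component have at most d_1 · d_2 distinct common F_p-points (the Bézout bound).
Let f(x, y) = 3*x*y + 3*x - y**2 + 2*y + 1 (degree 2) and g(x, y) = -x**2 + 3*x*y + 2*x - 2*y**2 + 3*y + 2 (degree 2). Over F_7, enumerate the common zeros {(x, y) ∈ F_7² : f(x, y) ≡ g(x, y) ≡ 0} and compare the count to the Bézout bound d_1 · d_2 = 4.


Common zeros: ∅; count = 0; Bézout bound = 4.

deg(f) = 2, deg(g) = 2, so Bézout bound = 4.
Scan x ∈ F_7. For each x, list the y ∈ F_7 with f(x, y) ≡ 0 and those with g(x, y) ≡ 0 (mod 7); the common zeros in that column are the intersection.
  x = 0: f ≡ 0 at y ∈ {4, 5}; g ≡ 0 at y ∈ {2, 3}; common: ∅.
  x = 1: f ≡ 0 at y ∈ ∅; g ≡ 0 at y ∈ {1, 2}; common: ∅.
  x = 2: f ≡ 0 at y ∈ {0, 1}; g ≡ 0 at y ∈ ∅; common: ∅.
  x = 3: f ≡ 0 at y ∈ {2}; g ≡ 0 at y ∈ ∅; common: ∅.
  x = 4: f ≡ 0 at y ∈ ∅; g ≡ 0 at y ∈ {1, 3}; common: ∅.
  x = 5: f ≡ 0 at y ∈ ∅; g ≡ 0 at y ∈ ∅; common: ∅.
  x = 6: f ≡ 0 at y ∈ {3}; g ≡ 0 at y ∈ ∅; common: ∅.
Collecting: common zeros = ∅, so the count is 0.
Comparison with the Bézout bound: 0 ≤ 4 = deg(f)·deg(g), as expected for curves with no common component (the affine F_7-count falls short of the bound because intersections may lie at infinity, over extension fields, or carry multiplicity).


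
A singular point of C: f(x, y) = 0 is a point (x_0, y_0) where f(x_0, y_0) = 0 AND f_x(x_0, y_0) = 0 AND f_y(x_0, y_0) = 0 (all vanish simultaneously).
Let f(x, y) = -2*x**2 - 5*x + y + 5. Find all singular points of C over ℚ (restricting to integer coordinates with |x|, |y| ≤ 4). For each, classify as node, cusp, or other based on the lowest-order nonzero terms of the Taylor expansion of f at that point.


No singular points in the scanned grid; C is smooth there.

Compute partial derivatives:
  f_x = -4*x - 5.
  f_y = 1.
f_y = 1 is a nonzero constant, so f_y never vanishes: no point (x, y) can satisfy f = f_x = f_y = 0. In particular no (x, y) ∈ {−4, ..., 4}² is singular; the curve is smooth.


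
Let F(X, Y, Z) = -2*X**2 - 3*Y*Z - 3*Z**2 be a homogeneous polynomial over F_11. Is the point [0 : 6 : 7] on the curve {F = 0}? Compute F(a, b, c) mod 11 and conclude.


F(0,6,7) ≡ 2 (mod 11); P is NOT on the curve.

Evaluate F(0, 6, 7) term-by-term (mod 11).
  -2*X**2 ↦ -2·0·1·1 = 0
  -3*Y*Z ↦ -3·1·6·7 = -126
  -3*Z**2 ↦ -3·1·1·49 = -147
Sum: F(0, 6, 7) = (0) + (-126) + (-147) = -273.
Reducing mod 11: -273 ≡ 2 (mod 11).
Since F(a, b, c) ≡ 2 ≠ 0 (mod 11), P does NOT lie on the curve.


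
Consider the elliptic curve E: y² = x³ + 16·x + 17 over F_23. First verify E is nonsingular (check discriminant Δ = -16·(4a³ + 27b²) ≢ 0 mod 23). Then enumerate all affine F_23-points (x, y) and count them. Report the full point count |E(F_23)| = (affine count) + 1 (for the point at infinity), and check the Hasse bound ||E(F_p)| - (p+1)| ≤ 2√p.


Affine points = {(3, 0), (7, 9), (7, 14), (8, 6), (8, 17), (9, 4), (9, 19), (10, 2), (10, 21), (11, 11), (11, 12), (14, 8), (14, 15), (17, 2), (17, 21), (19, 2), (19, 21), (21, 0), (22, 0)}; affine count = 19; |E(F_23)| = 20.

Discriminant check: Δ ∝ 4a³ + 27b² = 4·16³ + 27·17² = 4·4096 + 27·289 ≡ 14 (mod 23). Nonzero ⇒ E is nonsingular.
For each x ∈ F_23, compute rhs = x³ + 16·x + 17 mod 23, then count y ∈ F_23 with y² ≡ rhs.
  x = 0: rhs = 17, matching y values: none (0 points).
  x = 1: rhs = 11, matching y values: none (0 points).
  x = 2: rhs = 11, matching y values: none (0 points).
  x = 3: rhs = 0, matching y values: 0 (1 points).
  x = 4: rhs = 7, matching y values: none (0 points).
  x = 5: rhs = 15, matching y values: none (0 points).
  x = 6: rhs = 7, matching y values: none (0 points).
  x = 7: rhs = 12, matching y values: 9, 14 (2 points).
  x = 8: rhs = 13, matching y values: 6, 17 (2 points).
  x = 9: rhs = 16, matching y values: 4, 19 (2 points).
  x = 10: rhs = 4, matching y values: 2, 21 (2 points).
  x = 11: rhs = 6, matching y values: 11, 12 (2 points).
  x = 12: rhs = 5, matching y values: none (0 points).
  x = 13: rhs = 7, matching y values: none (0 points).
  x = 14: rhs = 18, matching y values: 8, 15 (2 points).
  x = 15: rhs = 21, matching y values: none (0 points).
  x = 16: rhs = 22, matching y values: none (0 points).
  x = 17: rhs = 4, matching y values: 2, 21 (2 points).
  x = 18: rhs = 19, matching y values: none (0 points).
  x = 19: rhs = 4, matching y values: 2, 21 (2 points).
  x = 20: rhs = 11, matching y values: none (0 points).
  x = 21: rhs = 0, matching y values: 0 (1 points).
  x = 22: rhs = 0, matching y values: 0 (1 points).
Total affine count: 19.
Full point count |E(F_23)| = 19 + 1 = 20.
Hasse bound: |20 − (23+1)| = |-4| = 4 ≤ 2√23 ≈ 9.5917 ✓.


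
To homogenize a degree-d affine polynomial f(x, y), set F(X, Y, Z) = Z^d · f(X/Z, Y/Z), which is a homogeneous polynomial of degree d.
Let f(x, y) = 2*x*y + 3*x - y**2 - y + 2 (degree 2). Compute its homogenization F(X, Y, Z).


F(X, Y, Z) = 2*X*Y + 3*X*Z - Y**2 - Y*Z + 2*Z**2

deg(f) = 2.
Substitute x = X/Z, y = Y/Z into f, then multiply by Z^2.
  monomial 2·x^1·y^1 ↦ 2·X^1·Y^1·Z^0.
  monomial 3·x^1·y^0 ↦ 3·X^1·Y^0·Z^1.
  monomial -1·x^0·y^2 ↦ -1·X^0·Y^2·Z^0.
  monomial -1·x^0·y^1 ↦ -1·X^0·Y^1·Z^1.
  monomial 2·x^0·y^0 ↦ 2·X^0·Y^0·Z^2.
Collecting: F(X, Y, Z) = 2*X*Y + 3*X*Z - Y**2 - Y*Z + 2*Z**2.


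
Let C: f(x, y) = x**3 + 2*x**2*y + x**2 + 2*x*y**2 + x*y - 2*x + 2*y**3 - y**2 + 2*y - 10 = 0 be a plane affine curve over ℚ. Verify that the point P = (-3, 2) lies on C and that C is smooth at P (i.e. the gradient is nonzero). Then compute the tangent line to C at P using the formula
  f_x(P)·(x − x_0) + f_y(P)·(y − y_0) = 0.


Tangent line at P: 5*x + 13*y - 11 = 0.

Step 1: f(-3, 2) = 0, so P lies on C.
Step 2: partial derivatives
  f_x(x, y) = 3*x**2 + 4*x*y + 2*x + 2*y**2 + y - 2, f_y(x, y) = 2*x**2 + 4*x*y + x + 6*y**2 - 2*y + 2.
  f_x(P) = 5, f_y(P) = 13 (gradient nonzero, so P is smooth).
Step 3: tangent line at P: 5·(x − -3) + 13·(y − 2) = 0.
Expanding: 5*x + 13*y - 11 = 0.


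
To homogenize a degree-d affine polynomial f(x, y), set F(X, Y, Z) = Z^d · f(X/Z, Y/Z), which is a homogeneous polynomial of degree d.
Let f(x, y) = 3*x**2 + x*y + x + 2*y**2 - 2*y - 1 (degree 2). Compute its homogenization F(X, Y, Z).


F(X, Y, Z) = 3*X**2 + X*Y + X*Z + 2*Y**2 - 2*Y*Z - Z**2

deg(f) = 2.
Substitute x = X/Z, y = Y/Z into f, then multiply by Z^2.
  monomial 3·x^2·y^0 ↦ 3·X^2·Y^0·Z^0.
  monomial 1·x^1·y^1 ↦ 1·X^1·Y^1·Z^0.
  monomial 1·x^1·y^0 ↦ 1·X^1·Y^0·Z^1.
  monomial 2·x^0·y^2 ↦ 2·X^0·Y^2·Z^0.
  monomial -2·x^0·y^1 ↦ -2·X^0·Y^1·Z^1.
  monomial -1·x^0·y^0 ↦ -1·X^0·Y^0·Z^2.
Collecting: F(X, Y, Z) = 3*X**2 + X*Y + X*Z + 2*Y**2 - 2*Y*Z - Z**2.


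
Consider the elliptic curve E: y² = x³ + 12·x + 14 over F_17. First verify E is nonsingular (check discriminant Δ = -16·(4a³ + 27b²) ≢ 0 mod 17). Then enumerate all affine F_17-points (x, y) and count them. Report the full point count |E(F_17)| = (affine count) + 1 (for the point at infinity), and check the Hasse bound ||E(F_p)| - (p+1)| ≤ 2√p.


Affine points = {(3, 3), (3, 14), (6, 8), (6, 9), (7, 4), (7, 13), (9, 1), (9, 16), (11, 7), (11, 10), (12, 4), (12, 13), (13, 2), (13, 15), (14, 6), (14, 11), (15, 4), (15, 13), (16, 1), (16, 16)}; affine count = 20; |E(F_17)| = 21.

Discriminant check: Δ ∝ 4a³ + 27b² = 4·12³ + 27·14² = 4·1728 + 27·196 ≡ 15 (mod 17). Nonzero ⇒ E is nonsingular.
For each x ∈ F_17, compute rhs = x³ + 12·x + 14 mod 17, then count y ∈ F_17 with y² ≡ rhs.
  x = 0: rhs = 14, matching y values: none (0 points).
  x = 1: rhs = 10, matching y values: none (0 points).
  x = 2: rhs = 12, matching y values: none (0 points).
  x = 3: rhs = 9, matching y values: 3, 14 (2 points).
  x = 4: rhs = 7, matching y values: none (0 points).
  x = 5: rhs = 12, matching y values: none (0 points).
  x = 6: rhs = 13, matching y values: 8, 9 (2 points).
  x = 7: rhs = 16, matching y values: 4, 13 (2 points).
  x = 8: rhs = 10, matching y values: none (0 points).
  x = 9: rhs = 1, matching y values: 1, 16 (2 points).
  x = 10: rhs = 12, matching y values: none (0 points).
  x = 11: rhs = 15, matching y values: 7, 10 (2 points).
  x = 12: rhs = 16, matching y values: 4, 13 (2 points).
  x = 13: rhs = 4, matching y values: 2, 15 (2 points).
  x = 14: rhs = 2, matching y values: 6, 11 (2 points).
  x = 15: rhs = 16, matching y values: 4, 13 (2 points).
  x = 16: rhs = 1, matching y values: 1, 16 (2 points).
Total affine count: 20.
Full point count |E(F_17)| = 20 + 1 = 21.
Hasse bound: |21 − (17+1)| = |3| = 3 ≤ 2√17 ≈ 8.2462 ✓.


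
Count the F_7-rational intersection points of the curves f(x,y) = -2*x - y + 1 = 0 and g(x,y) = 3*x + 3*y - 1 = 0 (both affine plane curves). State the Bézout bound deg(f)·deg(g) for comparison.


Common zeros: {(3, 2)}; count = 1; Bézout bound = 1.

deg(f) = 1, deg(g) = 1, so Bézout bound = 1.
Scan x ∈ F_7. For each x, list the y ∈ F_7 with f(x, y) ≡ 0 and those with g(x, y) ≡ 0 (mod 7); the common zeros in that column are the intersection.
  x = 0: f ≡ 0 at y ∈ {1}; g ≡ 0 at y ∈ {5}; common: ∅.
  x = 1: f ≡ 0 at y ∈ {6}; g ≡ 0 at y ∈ {4}; common: ∅.
  x = 2: f ≡ 0 at y ∈ {4}; g ≡ 0 at y ∈ {3}; common: ∅.
  x = 3: f ≡ 0 at y ∈ {2}; g ≡ 0 at y ∈ {2}; common: {2}.
  x = 4: f ≡ 0 at y ∈ {0}; g ≡ 0 at y ∈ {1}; common: ∅.
  x = 5: f ≡ 0 at y ∈ {5}; g ≡ 0 at y ∈ {0}; common: ∅.
  x = 6: f ≡ 0 at y ∈ {3}; g ≡ 0 at y ∈ {6}; common: ∅.
Collecting: common zeros = {(3, 2)}, so the count is 1.
Comparison with the Bézout bound: 1 ≤ 1 = deg(f)·deg(g), as expected for curves with no common component (the bound is attained).


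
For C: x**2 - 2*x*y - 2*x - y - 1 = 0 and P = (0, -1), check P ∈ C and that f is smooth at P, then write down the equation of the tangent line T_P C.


Tangent line at P: -y - 1 = 0.

Step 1: f(0, -1) = 0, so P lies on C.
Step 2: partial derivatives
  f_x(x, y) = 2*x - 2*y - 2, f_y(x, y) = -2*x - 1.
  f_x(P) = 0, f_y(P) = -1 (gradient nonzero, so P is smooth).
Step 3: tangent line at P: 0·(x − 0) + -1·(y − -1) = 0.
Expanding: -y - 1 = 0.


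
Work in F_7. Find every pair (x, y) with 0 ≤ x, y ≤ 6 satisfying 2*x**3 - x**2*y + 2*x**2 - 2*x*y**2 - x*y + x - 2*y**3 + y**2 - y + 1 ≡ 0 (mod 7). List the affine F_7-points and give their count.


Affine F_7-points: {(1, 1), (3, 1), (3, 2), (3, 5), (6, 0), (6, 1), (6, 4)}; count = 7.

For each of the 49 pairs (x, y) ∈ F_7², evaluate f(x, y) mod 7. Record the zeros.
  x = 0: [0↦1, 1↦6, 2↦1, 3↦2, 4↦4, 5↦2, 6↦5]  zeros at y ∈ ∅
  x = 1: [0↦6, 1↦0, 2↦1, 3↦4, 4↦4, 5↦3, 6↦3]  zeros at y ∈ {1}
  x = 2: [0↦6, 1↦1, 2↦6, 3↦2, 4↦5, 5↦3, 6↦5]  zeros at y ∈ ∅
  x = 3: [0↦6, 1↦0, 2↦0, 3↦1, 4↦5, 5↦0, 6↦2]  zeros at y ∈ {1, 2, 5}
  x = 4: [0↦4, 1↦2, 2↦2, 3↦6, 4↦2, 5↦6, 6↦6]  zeros at y ∈ ∅
  x = 5: [0↦5, 1↦5, 2↦3, 3↦1, 4↦1, 5↦5, 6↦1]  zeros at y ∈ ∅
  x = 6: [0↦0, 1↦0, 2↦1, 3↦5, 4↦0, 5↦2, 6↦6]  zeros at y ∈ {0, 1, 4}
Collecting zeros: affine points = {(1, 1), (3, 1), (3, 2), (3, 5), (6, 0), (6, 1), (6, 4)}.
Total count |C(F_7)_aff| = 7.


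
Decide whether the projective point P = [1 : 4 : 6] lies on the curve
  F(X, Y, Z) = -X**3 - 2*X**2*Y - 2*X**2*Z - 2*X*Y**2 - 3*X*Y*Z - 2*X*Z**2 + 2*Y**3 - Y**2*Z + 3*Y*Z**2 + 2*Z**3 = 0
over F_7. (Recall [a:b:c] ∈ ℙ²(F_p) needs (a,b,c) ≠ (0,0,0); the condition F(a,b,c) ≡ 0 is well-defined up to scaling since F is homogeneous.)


F(1,4,6) ≡ 6 (mod 7); P is NOT on the curve.

Evaluate F(1, 4, 6) term-by-term (mod 7).
  -X**3 ↦ -1·1·1·1 = -1
  -2*X**2*Y ↦ -2·1·4·1 = -8
  -2*X**2*Z ↦ -2·1·1·6 = -12
  -2*X*Y**2 ↦ -2·1·16·1 = -32
  -3*X*Y*Z ↦ -3·1·4·6 = -72
  -2*X*Z**2 ↦ -2·1·1·36 = -72
  2*Y**3 ↦ 2·1·64·1 = 128
  -Y**2*Z ↦ -1·1·16·6 = -96
  3*Y*Z**2 ↦ 3·1·4·36 = 432
  2*Z**3 ↦ 2·1·1·216 = 432
Sum: F(1, 4, 6) = (-1) + (-8) + (-12) + (-32) + (-72) + (-72) + (128) + (-96) + (432) + (432) = 699.
Reducing mod 7: 699 ≡ 6 (mod 7).
Since F(a, b, c) ≡ 6 ≠ 0 (mod 7), P does NOT lie on the curve.


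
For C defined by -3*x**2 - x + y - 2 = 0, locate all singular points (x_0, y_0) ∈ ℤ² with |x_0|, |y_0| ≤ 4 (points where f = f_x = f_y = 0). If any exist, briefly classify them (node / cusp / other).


No singular points in the scanned grid; C is smooth there.

Compute partial derivatives:
  f_x = -6*x - 1.
  f_y = 1.
f_y = 1 is a nonzero constant, so f_y never vanishes: no point (x, y) can satisfy f = f_x = f_y = 0. In particular no (x, y) ∈ {−4, ..., 4}² is singular; the curve is smooth.


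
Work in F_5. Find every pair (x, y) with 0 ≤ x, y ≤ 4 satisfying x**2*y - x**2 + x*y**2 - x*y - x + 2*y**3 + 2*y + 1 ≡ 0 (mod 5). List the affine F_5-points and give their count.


Affine F_5-points: {(0, 1), (2, 0)}; count = 2.

For each of the 25 pairs (x, y) ∈ F_5², evaluate f(x, y) mod 5. Record the zeros.
  x = 0: [0↦1, 1↦0, 2↦1, 3↦1, 4↦2]  zeros at y ∈ {1}
  x = 1: [0↦4, 1↦4, 2↦3, 3↦3, 4↦1]  zeros at y ∈ ∅
  x = 2: [0↦0, 1↦3, 2↦2, 3↦4, 4↦1]  zeros at y ∈ {0}
  x = 3: [0↦4, 1↦2, 2↦3, 3↦4, 4↦2]  zeros at y ∈ ∅
  x = 4: [0↦1, 1↦1, 2↦1, 3↦3, 4↦4]  zeros at y ∈ ∅
Collecting zeros: affine points = {(0, 1), (2, 0)}.
Total count |C(F_5)_aff| = 2.


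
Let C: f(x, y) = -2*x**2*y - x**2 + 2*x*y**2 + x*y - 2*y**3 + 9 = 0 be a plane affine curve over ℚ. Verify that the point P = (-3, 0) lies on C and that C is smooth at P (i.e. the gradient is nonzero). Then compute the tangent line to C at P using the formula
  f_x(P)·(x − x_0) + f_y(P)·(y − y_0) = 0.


Tangent line at P: 6*x - 21*y + 18 = 0.

Step 1: f(-3, 0) = 0, so P lies on C.
Step 2: partial derivatives
  f_x(x, y) = -4*x*y - 2*x + 2*y**2 + y, f_y(x, y) = -2*x**2 + 4*x*y + x - 6*y**2.
  f_x(P) = 6, f_y(P) = -21 (gradient nonzero, so P is smooth).
Step 3: tangent line at P: 6·(x − -3) + -21·(y − 0) = 0.
Expanding: 6*x - 21*y + 18 = 0.


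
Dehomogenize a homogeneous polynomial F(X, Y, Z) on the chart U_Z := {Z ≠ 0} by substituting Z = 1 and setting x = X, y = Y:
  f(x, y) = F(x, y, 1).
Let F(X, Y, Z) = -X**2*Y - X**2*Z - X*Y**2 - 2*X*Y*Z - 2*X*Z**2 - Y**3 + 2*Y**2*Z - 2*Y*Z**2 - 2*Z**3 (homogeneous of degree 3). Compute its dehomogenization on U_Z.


f(x, y) = -x**2*y - x**2 - x*y**2 - 2*x*y - 2*x - y**3 + 2*y**2 - 2*y - 2

On U_Z we set Z = 1. Each monomial c·X^i·Y^j·Z^k in F becomes c·x^i·y^j·1^k = c·x^i·y^j.
Substituting Z = 1: F(X, Y, 1) = -x**2*y - x**2 - x*y**2 - 2*x*y - 2*x - y**3 + 2*y**2 - 2*y - 2.
Note: deg(f) ≤ deg(F) = 3; strict inequality happens when F is divisible by Z (lost terms).


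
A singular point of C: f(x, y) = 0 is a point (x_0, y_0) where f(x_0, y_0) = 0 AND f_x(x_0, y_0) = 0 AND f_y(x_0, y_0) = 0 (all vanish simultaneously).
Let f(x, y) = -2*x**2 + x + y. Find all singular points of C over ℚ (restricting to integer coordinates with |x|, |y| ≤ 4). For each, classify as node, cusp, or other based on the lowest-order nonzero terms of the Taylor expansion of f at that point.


No singular points in the scanned grid; C is smooth there.

Compute partial derivatives:
  f_x = 1 - 4*x.
  f_y = 1.
f_y = 1 is a nonzero constant, so f_y never vanishes: no point (x, y) can satisfy f = f_x = f_y = 0. In particular no (x, y) ∈ {−4, ..., 4}² is singular; the curve is smooth.


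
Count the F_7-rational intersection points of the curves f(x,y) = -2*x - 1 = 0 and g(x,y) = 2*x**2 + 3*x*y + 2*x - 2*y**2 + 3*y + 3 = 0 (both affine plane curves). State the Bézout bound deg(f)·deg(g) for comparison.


Common zeros: ∅; count = 0; Bézout bound = 2.

deg(f) = 1, deg(g) = 2, so Bézout bound = 2.
Scan x ∈ F_7. For each x, list the y ∈ F_7 with f(x, y) ≡ 0 and those with g(x, y) ≡ 0 (mod 7); the common zeros in that column are the intersection.
  x = 0: f ≡ 0 at y ∈ ∅; g ≡ 0 at y ∈ ∅; common: ∅.
  x = 1: f ≡ 0 at y ∈ ∅; g ≡ 0 at y ∈ {0, 3}; common: ∅.
  x = 2: f ≡ 0 at y ∈ ∅; g ≡ 0 at y ∈ ∅; common: ∅.
  x = 3: f ≡ 0 at y ∈ {0, 1, 2, 3, 4, 5, 6}; g ≡ 0 at y ∈ ∅; common: ∅.
  x = 4: f ≡ 0 at y ∈ ∅; g ≡ 0 at y ∈ {1, 3}; common: ∅.
  x = 5: f ≡ 0 at y ∈ ∅; g ≡ 0 at y ∈ {0, 2}; common: ∅.
  x = 6: f ≡ 0 at y ∈ ∅; g ≡ 0 at y ∈ ∅; common: ∅.
Collecting: common zeros = ∅, so the count is 0.
Comparison with the Bézout bound: 0 ≤ 2 = deg(f)·deg(g), as expected for curves with no common component (the affine F_7-count falls short of the bound because intersections may lie at infinity, over extension fields, or carry multiplicity).


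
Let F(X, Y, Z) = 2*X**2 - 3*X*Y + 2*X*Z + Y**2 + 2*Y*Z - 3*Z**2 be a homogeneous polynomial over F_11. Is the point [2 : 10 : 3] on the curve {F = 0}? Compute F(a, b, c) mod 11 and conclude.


F(2,10,3) ≡ 5 (mod 11); P is NOT on the curve.

Evaluate F(2, 10, 3) term-by-term (mod 11).
  2*X**2 ↦ 2·4·1·1 = 8
  -3*X*Y ↦ -3·2·10·1 = -60
  2*X*Z ↦ 2·2·1·3 = 12
  Y**2 ↦ 1·1·100·1 = 100
  2*Y*Z ↦ 2·1·10·3 = 60
  -3*Z**2 ↦ -3·1·1·9 = -27
Sum: F(2, 10, 3) = (8) + (-60) + (12) + (100) + (60) + (-27) = 93.
Reducing mod 11: 93 ≡ 5 (mod 11).
Since F(a, b, c) ≡ 5 ≠ 0 (mod 11), P does NOT lie on the curve.


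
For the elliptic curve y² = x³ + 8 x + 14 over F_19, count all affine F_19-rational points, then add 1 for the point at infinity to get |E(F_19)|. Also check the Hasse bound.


Affine points = {(1, 2), (1, 17), (2, 0), (8, 1), (8, 18), (9, 6), (9, 13), (10, 7), (10, 12), (13, 4), (13, 15), (14, 1), (14, 18), (16, 1), (16, 18), (17, 3), (17, 16), (18, 9), (18, 10)}; affine count = 19; |E(F_19)| = 20.

Discriminant check: Δ ∝ 4a³ + 27b² = 4·8³ + 27·14² = 4·512 + 27·196 ≡ 6 (mod 19). Nonzero ⇒ E is nonsingular.
For each x ∈ F_19, compute rhs = x³ + 8·x + 14 mod 19, then count y ∈ F_19 with y² ≡ rhs.
  x = 0: rhs = 14, matching y values: none (0 points).
  x = 1: rhs = 4, matching y values: 2, 17 (2 points).
  x = 2: rhs = 0, matching y values: 0 (1 points).
  x = 3: rhs = 8, matching y values: none (0 points).
  x = 4: rhs = 15, matching y values: none (0 points).
  x = 5: rhs = 8, matching y values: none (0 points).
  x = 6: rhs = 12, matching y values: none (0 points).
  x = 7: rhs = 14, matching y values: none (0 points).
  x = 8: rhs = 1, matching y values: 1, 18 (2 points).
  x = 9: rhs = 17, matching y values: 6, 13 (2 points).
  x = 10: rhs = 11, matching y values: 7, 12 (2 points).
  x = 11: rhs = 8, matching y values: none (0 points).
  x = 12: rhs = 14, matching y values: none (0 points).
  x = 13: rhs = 16, matching y values: 4, 15 (2 points).
  x = 14: rhs = 1, matching y values: 1, 18 (2 points).
  x = 15: rhs = 13, matching y values: none (0 points).
  x = 16: rhs = 1, matching y values: 1, 18 (2 points).
  x = 17: rhs = 9, matching y values: 3, 16 (2 points).
  x = 18: rhs = 5, matching y values: 9, 10 (2 points).
Total affine count: 19.
Full point count |E(F_19)| = 19 + 1 = 20.
Hasse bound: |20 − (19+1)| = |0| = 0 ≤ 2√19 ≈ 8.7178 ✓.


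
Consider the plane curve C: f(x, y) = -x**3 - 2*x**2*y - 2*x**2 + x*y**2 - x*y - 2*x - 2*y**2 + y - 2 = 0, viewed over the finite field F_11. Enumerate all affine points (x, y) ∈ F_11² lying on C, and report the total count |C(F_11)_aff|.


Affine F_11-points: {(1, 3), (1, 6), (2, 0), (4, 5), (4, 7), (5, 0), (5, 7), (6, 2), (6, 9), (8, 7), (8, 10)}; count = 11.

For each of the 121 pairs (x, y) ∈ F_11², evaluate f(x, y) mod 11. Record the zeros.
  x = 0: [0↦9, 1↦8, 2↦3, 3↦5, 4↦3, 5↦8, 6↦9, 7↦6, 8↦10, 9↦10, 10↦6]  zeros at y ∈ ∅
  x = 1: [0↦4, 1↦1, 2↦7, 3↦0, 4↦2, 5↦2, 6↦0, 7↦7, 8↦1, 9↦4, 10↦5]  zeros at y ∈ {3, 6}
  x = 2: [0↦0, 1↦2, 2↦4, 3↦6, 4↦8, 5↦10, 6↦1, 7↦3, 8↦5, 9↦7, 10↦9]  zeros at y ∈ {0}
  x = 3: [0↦2, 1↦5, 2↦10, 3↦6, 4↦4, 5↦4, 6↦6, 7↦10, 8↦5, 9↦2, 10↦1]  zeros at y ∈ ∅
  x = 4: [0↦4, 1↦4, 2↦8, 3↦5, 4↦6, 5↦0, 6↦9, 7↦0, 8↦6, 9↦5, 10↦8]  zeros at y ∈ {5, 7}
  x = 5: [0↦0, 1↦4, 2↦3, 3↦8, 4↦8, 5↦3, 6↦4, 7↦0, 8↦2, 9↦10, 10↦2]  zeros at y ∈ {0, 7}
  x = 6: [0↦6, 1↦10, 2↦0, 3↦9, 4↦4, 5↦7, 6↦7, 7↦4, 8↦9, 9↦0, 10↦10]  zeros at y ∈ {2, 9}
  x = 7: [0↦5, 1↦5, 2↦4, 3↦2, 4↦10, 5↦6, 6↦1, 7↦6, 8↦10, 9↦2, 10↦4]  zeros at y ∈ ∅
  x = 8: [0↦2, 1↦5, 2↦9, 3↦3, 4↦9, 5↦5, 6↦2, 7↦0, 8↦10, 9↦10, 10↦0]  zeros at y ∈ {7, 10}
  x = 9: [0↦2, 1↦4, 2↦9, 3↦6, 4↦6, 5↦9, 6↦4, 7↦2, 8↦3, 9↦7, 10↦3]  zeros at y ∈ ∅
  x = 10: [0↦10, 1↦7, 2↦9, 3↦5, 4↦6, 5↦1, 6↦1, 7↦6, 8↦5, 9↦9, 10↦7]  zeros at y ∈ ∅
Collecting zeros: affine points = {(1, 3), (1, 6), (2, 0), (4, 5), (4, 7), (5, 0), (5, 7), (6, 2), (6, 9), (8, 7), (8, 10)}.
Total count |C(F_11)_aff| = 11.


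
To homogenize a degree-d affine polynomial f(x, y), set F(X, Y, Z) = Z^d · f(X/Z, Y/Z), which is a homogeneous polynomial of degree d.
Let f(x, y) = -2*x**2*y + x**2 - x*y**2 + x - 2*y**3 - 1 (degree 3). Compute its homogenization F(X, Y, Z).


F(X, Y, Z) = -2*X**2*Y + X**2*Z - X*Y**2 + X*Z**2 - 2*Y**3 - Z**3

deg(f) = 3.
Substitute x = X/Z, y = Y/Z into f, then multiply by Z^3.
  monomial -2·x^2·y^1 ↦ -2·X^2·Y^1·Z^0.
  monomial 1·x^2·y^0 ↦ 1·X^2·Y^0·Z^1.
  monomial -1·x^1·y^2 ↦ -1·X^1·Y^2·Z^0.
  monomial 1·x^1·y^0 ↦ 1·X^1·Y^0·Z^2.
  monomial -2·x^0·y^3 ↦ -2·X^0·Y^3·Z^0.
  monomial -1·x^0·y^0 ↦ -1·X^0·Y^0·Z^3.
Collecting: F(X, Y, Z) = -2*X**2*Y + X**2*Z - X*Y**2 + X*Z**2 - 2*Y**3 - Z**3.


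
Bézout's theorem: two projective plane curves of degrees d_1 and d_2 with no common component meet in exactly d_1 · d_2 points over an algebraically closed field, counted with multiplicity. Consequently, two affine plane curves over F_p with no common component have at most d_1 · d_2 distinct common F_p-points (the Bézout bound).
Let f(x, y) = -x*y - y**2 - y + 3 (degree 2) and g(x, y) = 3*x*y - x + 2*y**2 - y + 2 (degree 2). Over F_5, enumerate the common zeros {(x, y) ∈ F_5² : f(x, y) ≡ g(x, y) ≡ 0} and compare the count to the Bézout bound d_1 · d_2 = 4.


Common zeros: {(1, 1)}; count = 1; Bézout bound = 4.

deg(f) = 2, deg(g) = 2, so Bézout bound = 4.
Scan x ∈ F_5. For each x, list the y ∈ F_5 with f(x, y) ≡ 0 and those with g(x, y) ≡ 0 (mod 5); the common zeros in that column are the intersection.
  x = 0: f ≡ 0 at y ∈ ∅; g ≡ 0 at y ∈ {4}; common: ∅.
  x = 1: f ≡ 0 at y ∈ {1, 2}; g ≡ 0 at y ∈ {1, 3}; common: {1}.
  x = 2: f ≡ 0 at y ∈ {3, 4}; g ≡ 0 at y ∈ {0}; common: ∅.
  x = 3: f ≡ 0 at y ∈ ∅; g ≡ 0 at y ∈ ∅; common: ∅.
  x = 4: f ≡ 0 at y ∈ ∅; g ≡ 0 at y ∈ ∅; common: ∅.
Collecting: common zeros = {(1, 1)}, so the count is 1.
Comparison with the Bézout bound: 1 ≤ 4 = deg(f)·deg(g), as expected for curves with no common component (the affine F_5-count falls short of the bound because intersections may lie at infinity, over extension fields, or carry multiplicity).
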